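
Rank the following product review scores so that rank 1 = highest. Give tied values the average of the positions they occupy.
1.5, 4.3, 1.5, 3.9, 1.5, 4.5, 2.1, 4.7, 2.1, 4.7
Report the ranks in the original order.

9, 4, 9, 5, 9, 3, 6.5, 1.5, 6.5, 1.5

Sorted (descending): 4.7, 4.7, 4.5, 4.3, 3.9, 2.1, 2.1, 1.5, 1.5, 1.5
The 2 values of 4.7 occupy positions 1–2 → average rank (1+2)/2 = 1.5.
The 2 values of 2.1 occupy positions 6–7 → average rank (6+7)/2 = 6.5.
The 3 values of 1.5 occupy positions 8–10 → average rank 9.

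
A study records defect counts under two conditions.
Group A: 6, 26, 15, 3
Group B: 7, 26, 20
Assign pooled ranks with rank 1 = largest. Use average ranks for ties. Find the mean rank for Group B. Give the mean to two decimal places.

3.17

Sorted (descending): 26, 26, 20, 15, 7, 6, 3
The 2 values of 26 occupy positions 1–2 → average rank (1+2)/2 = 1.5.
Group B values → pooled ranks: 7→5, 26→1.5, 20→3
Mean rank = (5 + 1.5 + 3) / 3 = 3.17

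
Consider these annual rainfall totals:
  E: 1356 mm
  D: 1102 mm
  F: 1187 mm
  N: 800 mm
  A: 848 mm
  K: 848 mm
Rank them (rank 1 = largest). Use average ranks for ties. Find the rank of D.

3

Sorted (descending): 1356, 1187, 1102, 848, 848, 800
The 2 values of 848 occupy positions 4–5 → average rank (4+5)/2 = 4.5.
D has value 1102 mm → rank 3.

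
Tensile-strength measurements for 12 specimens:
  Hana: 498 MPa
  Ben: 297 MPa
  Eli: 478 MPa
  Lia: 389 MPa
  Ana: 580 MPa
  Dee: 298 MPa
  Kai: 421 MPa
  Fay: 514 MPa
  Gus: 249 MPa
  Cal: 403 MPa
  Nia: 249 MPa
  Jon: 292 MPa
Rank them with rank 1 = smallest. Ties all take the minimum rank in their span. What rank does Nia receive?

1

Sorted (ascending): 249, 249, 292, 297, 298, 389, 403, 421, 478, 498, 514, 580
The 2 values of 249 occupy positions 1–2 → each gets rank 1.
Nia has value 249 MPa → rank 1.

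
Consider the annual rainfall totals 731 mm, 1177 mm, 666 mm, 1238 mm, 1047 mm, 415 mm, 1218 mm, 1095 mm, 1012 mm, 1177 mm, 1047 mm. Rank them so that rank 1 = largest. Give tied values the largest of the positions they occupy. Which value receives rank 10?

Sorted (descending): 1238, 1218, 1177, 1177, 1095, 1047, 1047, 1012, 731, 666, 415
The 2 values of 1177 occupy positions 3–4 → each gets rank 4.
The 2 values of 1047 occupy positions 6–7 → each gets rank 7.
Rank 10 → value 666.

666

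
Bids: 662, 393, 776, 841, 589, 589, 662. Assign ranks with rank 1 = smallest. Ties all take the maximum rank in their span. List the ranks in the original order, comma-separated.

Sorted (ascending): 393, 589, 589, 662, 662, 776, 841
The 2 values of 589 occupy positions 2–3 → each gets rank 3.
The 2 values of 662 occupy positions 4–5 → each gets rank 5.

5, 1, 6, 7, 3, 3, 5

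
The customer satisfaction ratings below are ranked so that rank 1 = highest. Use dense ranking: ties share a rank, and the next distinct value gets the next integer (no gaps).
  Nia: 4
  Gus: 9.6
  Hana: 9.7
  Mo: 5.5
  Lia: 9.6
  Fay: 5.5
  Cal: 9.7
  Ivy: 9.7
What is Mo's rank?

Sorted (descending): 9.7, 9.7, 9.7, 9.6, 9.6, 5.5, 5.5, 4
The 3 values of 9.7 share dense rank 1.
The 2 values of 9.6 share dense rank 2.
The 2 values of 5.5 share dense rank 3.
Remaining distinct values take the next consecutive integers.
Mo has value 5.5 → rank 3.

3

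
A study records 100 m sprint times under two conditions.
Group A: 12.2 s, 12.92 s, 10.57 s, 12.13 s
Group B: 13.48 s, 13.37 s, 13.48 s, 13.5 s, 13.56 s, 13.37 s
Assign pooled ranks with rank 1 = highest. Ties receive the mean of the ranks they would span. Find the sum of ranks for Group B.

Sorted (descending): 13.56, 13.5, 13.48, 13.48, 13.37, 13.37, 12.92, 12.2, 12.13, 10.57
The 2 values of 13.48 occupy positions 3–4 → average rank (3+4)/2 = 3.5.
The 2 values of 13.37 occupy positions 5–6 → average rank (5+6)/2 = 5.5.
Group B values → pooled ranks: 13.48→3.5, 13.37→5.5, 13.48→3.5, 13.5→2, 13.56→1, 13.37→5.5
Rank sum = 3.5 + 5.5 + 3.5 + 2 + 1 + 5.5 = 21

21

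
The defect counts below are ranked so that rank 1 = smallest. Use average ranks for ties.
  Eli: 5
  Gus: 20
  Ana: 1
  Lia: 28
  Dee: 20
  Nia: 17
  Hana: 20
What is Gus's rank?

5

Sorted (ascending): 1, 5, 17, 20, 20, 20, 28
The 3 values of 20 occupy positions 4–6 → average rank 5.
Gus has value 20 → rank 5.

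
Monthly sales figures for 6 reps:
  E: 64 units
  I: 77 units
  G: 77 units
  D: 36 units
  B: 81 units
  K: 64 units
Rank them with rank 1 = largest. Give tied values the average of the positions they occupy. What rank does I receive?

2.5

Sorted (descending): 81, 77, 77, 64, 64, 36
The 2 values of 77 occupy positions 2–3 → average rank (2+3)/2 = 2.5.
The 2 values of 64 occupy positions 4–5 → average rank (4+5)/2 = 4.5.
I has value 77 units → rank 2.5.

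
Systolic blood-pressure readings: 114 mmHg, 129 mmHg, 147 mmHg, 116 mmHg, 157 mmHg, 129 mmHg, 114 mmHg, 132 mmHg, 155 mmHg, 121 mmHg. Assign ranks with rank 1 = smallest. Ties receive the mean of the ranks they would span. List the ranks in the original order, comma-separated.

Sorted (ascending): 114, 114, 116, 121, 129, 129, 132, 147, 155, 157
The 2 values of 114 occupy positions 1–2 → average rank (1+2)/2 = 1.5.
The 2 values of 129 occupy positions 5–6 → average rank (5+6)/2 = 5.5.

1.5, 5.5, 8, 3, 10, 5.5, 1.5, 7, 9, 4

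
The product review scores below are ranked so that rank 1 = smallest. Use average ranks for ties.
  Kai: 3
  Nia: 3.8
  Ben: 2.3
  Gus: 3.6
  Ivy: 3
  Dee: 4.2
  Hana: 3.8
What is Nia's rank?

5.5

Sorted (ascending): 2.3, 3, 3, 3.6, 3.8, 3.8, 4.2
The 2 values of 3 occupy positions 2–3 → average rank (2+3)/2 = 2.5.
The 2 values of 3.8 occupy positions 5–6 → average rank (5+6)/2 = 5.5.
Nia has value 3.8 → rank 5.5.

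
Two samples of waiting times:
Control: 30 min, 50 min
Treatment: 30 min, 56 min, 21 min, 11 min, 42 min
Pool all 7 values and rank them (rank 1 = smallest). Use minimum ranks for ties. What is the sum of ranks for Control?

9

Sorted (ascending): 11, 21, 30, 30, 42, 50, 56
The 2 values of 30 occupy positions 3–4 → each gets rank 3.
Control values → pooled ranks: 30→3, 50→6
Rank sum = 3 + 6 = 9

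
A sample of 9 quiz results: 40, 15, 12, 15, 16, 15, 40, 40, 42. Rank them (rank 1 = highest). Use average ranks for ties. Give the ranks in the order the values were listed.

Sorted (descending): 42, 40, 40, 40, 16, 15, 15, 15, 12
The 3 values of 40 occupy positions 2–4 → average rank 3.
The 3 values of 15 occupy positions 6–8 → average rank 7.

3, 7, 9, 7, 5, 7, 3, 3, 1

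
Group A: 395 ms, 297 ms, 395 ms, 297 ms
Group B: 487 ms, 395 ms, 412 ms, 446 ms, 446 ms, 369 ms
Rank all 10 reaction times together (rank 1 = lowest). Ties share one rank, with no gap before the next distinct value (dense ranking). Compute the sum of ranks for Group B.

Sorted (ascending): 297, 297, 369, 395, 395, 395, 412, 446, 446, 487
The 2 values of 297 share dense rank 1.
The 3 values of 395 share dense rank 3.
The 2 values of 446 share dense rank 5.
Remaining distinct values take the next consecutive integers.
Group B values → pooled ranks: 487→6, 395→3, 412→4, 446→5, 446→5, 369→2
Rank sum = 6 + 3 + 4 + 5 + 5 + 2 = 25

25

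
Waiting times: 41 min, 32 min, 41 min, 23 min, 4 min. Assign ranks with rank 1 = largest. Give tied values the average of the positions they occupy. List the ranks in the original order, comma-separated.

1.5, 3, 1.5, 4, 5

Sorted (descending): 41, 41, 32, 23, 4
The 2 values of 41 occupy positions 1–2 → average rank (1+2)/2 = 1.5.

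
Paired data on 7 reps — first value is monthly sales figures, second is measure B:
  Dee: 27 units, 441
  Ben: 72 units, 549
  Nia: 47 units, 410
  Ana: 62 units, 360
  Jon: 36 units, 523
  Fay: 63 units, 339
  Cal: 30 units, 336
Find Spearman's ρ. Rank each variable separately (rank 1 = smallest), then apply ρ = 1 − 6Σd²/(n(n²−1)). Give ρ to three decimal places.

0.179

Ranks of variable 1: 1, 7, 4, 5, 3, 6, 2
Ranks of variable 2: 5, 7, 4, 3, 6, 2, 1
d = r₁ − r₂: -4, 0, 0, 2, -3, 4, 1
d²: 16, 0, 0, 4, 9, 16, 1; Σd² = 46
ρ = 1 − 6·46/(7·48) = 1 − 276/336 = 0.179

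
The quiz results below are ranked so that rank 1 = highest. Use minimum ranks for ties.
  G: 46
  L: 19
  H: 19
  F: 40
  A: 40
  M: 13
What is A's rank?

2

Sorted (descending): 46, 40, 40, 19, 19, 13
The 2 values of 40 occupy positions 2–3 → each gets rank 2.
The 2 values of 19 occupy positions 4–5 → each gets rank 4.
A has value 40 → rank 2.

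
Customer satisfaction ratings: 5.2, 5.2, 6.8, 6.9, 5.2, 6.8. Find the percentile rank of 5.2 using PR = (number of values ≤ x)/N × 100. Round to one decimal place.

50.0

N = 6.
Strictly below 5.2: 0. Equal to 5.2: 3.
PR = 3/6 × 100 = 50.0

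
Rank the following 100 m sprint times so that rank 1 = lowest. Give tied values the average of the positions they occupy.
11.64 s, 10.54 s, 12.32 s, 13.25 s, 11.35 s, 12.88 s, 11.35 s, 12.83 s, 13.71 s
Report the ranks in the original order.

Sorted (ascending): 10.54, 11.35, 11.35, 11.64, 12.32, 12.83, 12.88, 13.25, 13.71
The 2 values of 11.35 occupy positions 2–3 → average rank (2+3)/2 = 2.5.

4, 1, 5, 8, 2.5, 7, 2.5, 6, 9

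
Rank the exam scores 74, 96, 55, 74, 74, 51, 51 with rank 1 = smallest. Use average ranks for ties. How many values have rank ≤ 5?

Sorted (ascending): 51, 51, 55, 74, 74, 74, 96
The 2 values of 51 occupy positions 1–2 → average rank (1+2)/2 = 1.5.
The 3 values of 74 occupy positions 4–6 → average rank 5.
Ranks ≤ 5: {1.5, 1.5, 3, 5, 5, 5} → 6 values.

6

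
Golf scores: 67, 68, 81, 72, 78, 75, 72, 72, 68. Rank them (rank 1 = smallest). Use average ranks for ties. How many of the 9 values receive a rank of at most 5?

Sorted (ascending): 67, 68, 68, 72, 72, 72, 75, 78, 81
The 2 values of 68 occupy positions 2–3 → average rank (2+3)/2 = 2.5.
The 3 values of 72 occupy positions 4–6 → average rank 5.
Ranks ≤ 5: {1, 2.5, 2.5, 5, 5, 5} → 6 values.

6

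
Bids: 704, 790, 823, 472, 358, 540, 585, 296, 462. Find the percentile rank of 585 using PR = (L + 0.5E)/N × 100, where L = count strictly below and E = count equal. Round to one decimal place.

61.1

N = 9.
Strictly below 585: 5. Equal to 585: 1.
PR = (5 + 0.5·1)/9 × 100 = 61.1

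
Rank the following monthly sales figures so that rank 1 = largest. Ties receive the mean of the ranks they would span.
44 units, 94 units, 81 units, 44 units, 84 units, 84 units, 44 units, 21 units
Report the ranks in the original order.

6, 1, 4, 6, 2.5, 2.5, 6, 8

Sorted (descending): 94, 84, 84, 81, 44, 44, 44, 21
The 2 values of 84 occupy positions 2–3 → average rank (2+3)/2 = 2.5.
The 3 values of 44 occupy positions 5–7 → average rank 6.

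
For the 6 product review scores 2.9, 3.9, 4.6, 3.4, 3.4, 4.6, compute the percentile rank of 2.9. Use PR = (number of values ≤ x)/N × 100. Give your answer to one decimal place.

N = 6.
Strictly below 2.9: 0. Equal to 2.9: 1.
PR = 1/6 × 100 = 16.7

16.7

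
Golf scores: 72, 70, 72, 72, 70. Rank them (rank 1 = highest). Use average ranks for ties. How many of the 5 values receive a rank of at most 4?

3

Sorted (descending): 72, 72, 72, 70, 70
The 3 values of 72 occupy positions 1–3 → average rank 2.
The 2 values of 70 occupy positions 4–5 → average rank (4+5)/2 = 4.5.
Ranks ≤ 4: {2, 2, 2} → 3 values.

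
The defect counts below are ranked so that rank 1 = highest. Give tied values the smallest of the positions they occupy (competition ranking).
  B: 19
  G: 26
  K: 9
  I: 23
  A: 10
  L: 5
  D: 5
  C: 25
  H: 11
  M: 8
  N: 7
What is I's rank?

3

Sorted (descending): 26, 25, 23, 19, 11, 10, 9, 8, 7, 5, 5
The 2 values of 5 occupy positions 10–11 → each gets rank 10.
I has value 23 → rank 3.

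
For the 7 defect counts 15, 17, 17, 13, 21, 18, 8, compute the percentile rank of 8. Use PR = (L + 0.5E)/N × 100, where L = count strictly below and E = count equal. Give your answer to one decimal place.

7.1

N = 7.
Strictly below 8: 0. Equal to 8: 1.
PR = (0 + 0.5·1)/7 × 100 = 7.1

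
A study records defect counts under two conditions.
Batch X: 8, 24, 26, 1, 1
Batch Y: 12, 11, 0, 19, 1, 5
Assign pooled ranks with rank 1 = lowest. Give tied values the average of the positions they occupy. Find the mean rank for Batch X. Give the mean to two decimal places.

6.60

Sorted (ascending): 0, 1, 1, 1, 5, 8, 11, 12, 19, 24, 26
The 3 values of 1 occupy positions 2–4 → average rank 3.
Batch X values → pooled ranks: 8→6, 24→10, 26→11, 1→3, 1→3
Mean rank = (6 + 10 + 11 + 3 + 3) / 5 = 6.60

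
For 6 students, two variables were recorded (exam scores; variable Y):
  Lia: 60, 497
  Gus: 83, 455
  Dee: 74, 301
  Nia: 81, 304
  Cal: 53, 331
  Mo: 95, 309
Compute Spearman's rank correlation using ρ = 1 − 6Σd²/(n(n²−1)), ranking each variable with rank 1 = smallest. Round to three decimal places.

-0.200

Ranks of variable 1: 2, 5, 3, 4, 1, 6
Ranks of variable 2: 6, 5, 1, 2, 4, 3
d = r₁ − r₂: -4, 0, 2, 2, -3, 3
d²: 16, 0, 4, 4, 9, 9; Σd² = 42
ρ = 1 − 6·42/(6·35) = 1 − 252/210 = -0.200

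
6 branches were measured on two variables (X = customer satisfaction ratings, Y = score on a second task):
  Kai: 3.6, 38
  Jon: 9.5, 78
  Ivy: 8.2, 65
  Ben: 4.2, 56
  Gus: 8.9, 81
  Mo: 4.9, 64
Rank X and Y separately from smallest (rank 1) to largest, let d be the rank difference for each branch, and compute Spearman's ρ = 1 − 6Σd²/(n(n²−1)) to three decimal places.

Ranks of variable 1: 1, 6, 4, 2, 5, 3
Ranks of variable 2: 1, 5, 4, 2, 6, 3
d = r₁ − r₂: 0, 1, 0, 0, -1, 0
d²: 0, 1, 0, 0, 1, 0; Σd² = 2
ρ = 1 − 6·2/(6·35) = 1 − 12/210 = 0.943

0.943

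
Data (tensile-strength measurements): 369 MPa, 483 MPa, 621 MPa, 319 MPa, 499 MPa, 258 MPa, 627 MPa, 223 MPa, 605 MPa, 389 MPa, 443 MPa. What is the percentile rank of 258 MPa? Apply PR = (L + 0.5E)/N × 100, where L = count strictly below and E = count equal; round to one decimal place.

N = 11.
Strictly below 258: 1. Equal to 258: 1.
PR = (1 + 0.5·1)/11 × 100 = 13.6

13.6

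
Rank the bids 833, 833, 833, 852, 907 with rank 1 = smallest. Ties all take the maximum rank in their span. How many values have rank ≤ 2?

Sorted (ascending): 833, 833, 833, 852, 907
The 3 values of 833 occupy positions 1–3 → each gets rank 3.
Ranks ≤ 2: {} → 0 values.

0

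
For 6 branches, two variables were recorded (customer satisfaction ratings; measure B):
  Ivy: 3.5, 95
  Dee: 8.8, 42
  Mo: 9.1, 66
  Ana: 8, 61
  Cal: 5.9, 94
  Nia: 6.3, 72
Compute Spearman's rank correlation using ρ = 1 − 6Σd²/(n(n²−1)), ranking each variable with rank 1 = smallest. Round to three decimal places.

Ranks of variable 1: 1, 5, 6, 4, 2, 3
Ranks of variable 2: 6, 1, 3, 2, 5, 4
d = r₁ − r₂: -5, 4, 3, 2, -3, -1
d²: 25, 16, 9, 4, 9, 1; Σd² = 64
ρ = 1 − 6·64/(6·35) = 1 − 384/210 = -0.829

-0.829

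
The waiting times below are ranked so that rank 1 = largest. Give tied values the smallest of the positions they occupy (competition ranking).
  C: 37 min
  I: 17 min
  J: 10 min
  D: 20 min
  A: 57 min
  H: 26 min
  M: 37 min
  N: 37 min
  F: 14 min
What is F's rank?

Sorted (descending): 57, 37, 37, 37, 26, 20, 17, 14, 10
The 3 values of 37 occupy positions 2–4 → each gets rank 2.
F has value 14 min → rank 8.

8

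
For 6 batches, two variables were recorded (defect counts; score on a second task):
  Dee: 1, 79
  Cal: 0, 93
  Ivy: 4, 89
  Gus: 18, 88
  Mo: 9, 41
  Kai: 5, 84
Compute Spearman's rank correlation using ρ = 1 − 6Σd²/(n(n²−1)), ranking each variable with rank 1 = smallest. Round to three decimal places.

Ranks of variable 1: 2, 1, 3, 6, 5, 4
Ranks of variable 2: 2, 6, 5, 4, 1, 3
d = r₁ − r₂: 0, -5, -2, 2, 4, 1
d²: 0, 25, 4, 4, 16, 1; Σd² = 50
ρ = 1 − 6·50/(6·35) = 1 − 300/210 = -0.429

-0.429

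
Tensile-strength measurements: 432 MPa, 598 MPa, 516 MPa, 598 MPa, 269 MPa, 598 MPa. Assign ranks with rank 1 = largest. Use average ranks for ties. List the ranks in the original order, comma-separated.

5, 2, 4, 2, 6, 2

Sorted (descending): 598, 598, 598, 516, 432, 269
The 3 values of 598 occupy positions 1–3 → average rank 2.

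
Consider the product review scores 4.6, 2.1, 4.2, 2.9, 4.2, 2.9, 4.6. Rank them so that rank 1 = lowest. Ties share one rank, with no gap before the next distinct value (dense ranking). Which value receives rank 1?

2.1

Sorted (ascending): 2.1, 2.9, 2.9, 4.2, 4.2, 4.6, 4.6
The 2 values of 2.9 share dense rank 2.
The 2 values of 4.2 share dense rank 3.
The 2 values of 4.6 share dense rank 4.
Remaining distinct values take the next consecutive integers.
Rank 1 → value 2.1.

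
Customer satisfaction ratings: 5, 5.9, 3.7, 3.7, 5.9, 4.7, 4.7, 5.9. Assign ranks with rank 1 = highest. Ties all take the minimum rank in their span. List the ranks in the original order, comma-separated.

Sorted (descending): 5.9, 5.9, 5.9, 5, 4.7, 4.7, 3.7, 3.7
The 3 values of 5.9 occupy positions 1–3 → each gets rank 1.
The 2 values of 4.7 occupy positions 5–6 → each gets rank 5.
The 2 values of 3.7 occupy positions 7–8 → each gets rank 7.

4, 1, 7, 7, 1, 5, 5, 1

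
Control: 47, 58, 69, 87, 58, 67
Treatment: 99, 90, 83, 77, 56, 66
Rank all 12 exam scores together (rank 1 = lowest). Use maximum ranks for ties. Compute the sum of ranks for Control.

Sorted (ascending): 47, 56, 58, 58, 66, 67, 69, 77, 83, 87, 90, 99
The 2 values of 58 occupy positions 3–4 → each gets rank 4.
Control values → pooled ranks: 47→1, 58→4, 69→7, 87→10, 58→4, 67→6
Rank sum = 1 + 4 + 7 + 10 + 4 + 6 = 32

32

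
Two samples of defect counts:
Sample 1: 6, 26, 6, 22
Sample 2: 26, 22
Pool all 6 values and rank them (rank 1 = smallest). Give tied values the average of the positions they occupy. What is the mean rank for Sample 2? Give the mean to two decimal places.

Sorted (ascending): 6, 6, 22, 22, 26, 26
The 2 values of 6 occupy positions 1–2 → average rank (1+2)/2 = 1.5.
The 2 values of 22 occupy positions 3–4 → average rank (3+4)/2 = 3.5.
The 2 values of 26 occupy positions 5–6 → average rank (5+6)/2 = 5.5.
Sample 2 values → pooled ranks: 26→5.5, 22→3.5
Mean rank = (5.5 + 3.5) / 2 = 4.50

4.50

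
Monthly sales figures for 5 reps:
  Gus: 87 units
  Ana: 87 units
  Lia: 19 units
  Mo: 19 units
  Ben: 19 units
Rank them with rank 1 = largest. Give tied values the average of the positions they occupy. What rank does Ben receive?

4

Sorted (descending): 87, 87, 19, 19, 19
The 2 values of 87 occupy positions 1–2 → average rank (1+2)/2 = 1.5.
The 3 values of 19 occupy positions 3–5 → average rank 4.
Ben has value 19 units → rank 4.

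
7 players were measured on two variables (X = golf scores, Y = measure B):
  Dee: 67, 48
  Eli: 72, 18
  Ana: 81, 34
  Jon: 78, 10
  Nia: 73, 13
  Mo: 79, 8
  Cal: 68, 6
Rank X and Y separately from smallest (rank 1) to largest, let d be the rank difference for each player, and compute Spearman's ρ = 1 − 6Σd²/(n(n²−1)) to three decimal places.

Ranks of variable 1: 1, 3, 7, 5, 4, 6, 2
Ranks of variable 2: 7, 5, 6, 3, 4, 2, 1
d = r₁ − r₂: -6, -2, 1, 2, 0, 4, 1
d²: 36, 4, 1, 4, 0, 16, 1; Σd² = 62
ρ = 1 − 6·62/(7·48) = 1 − 372/336 = -0.107

-0.107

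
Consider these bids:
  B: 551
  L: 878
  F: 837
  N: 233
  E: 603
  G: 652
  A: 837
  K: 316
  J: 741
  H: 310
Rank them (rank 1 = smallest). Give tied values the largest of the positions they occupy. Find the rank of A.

9

Sorted (ascending): 233, 310, 316, 551, 603, 652, 741, 837, 837, 878
The 2 values of 837 occupy positions 8–9 → each gets rank 9.
A has value 837 → rank 9.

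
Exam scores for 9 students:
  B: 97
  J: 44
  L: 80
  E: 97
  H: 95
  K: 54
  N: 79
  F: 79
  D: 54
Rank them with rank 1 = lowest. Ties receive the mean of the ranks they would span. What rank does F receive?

4.5

Sorted (ascending): 44, 54, 54, 79, 79, 80, 95, 97, 97
The 2 values of 54 occupy positions 2–3 → average rank (2+3)/2 = 2.5.
The 2 values of 79 occupy positions 4–5 → average rank (4+5)/2 = 4.5.
The 2 values of 97 occupy positions 8–9 → average rank (8+9)/2 = 8.5.
F has value 79 → rank 4.5.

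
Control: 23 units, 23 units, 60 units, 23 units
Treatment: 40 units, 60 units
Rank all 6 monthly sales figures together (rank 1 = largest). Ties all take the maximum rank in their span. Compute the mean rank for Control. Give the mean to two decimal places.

Sorted (descending): 60, 60, 40, 23, 23, 23
The 2 values of 60 occupy positions 1–2 → each gets rank 2.
The 3 values of 23 occupy positions 4–6 → each gets rank 6.
Control values → pooled ranks: 23→6, 23→6, 60→2, 23→6
Mean rank = (6 + 6 + 2 + 6) / 4 = 5.00

5.00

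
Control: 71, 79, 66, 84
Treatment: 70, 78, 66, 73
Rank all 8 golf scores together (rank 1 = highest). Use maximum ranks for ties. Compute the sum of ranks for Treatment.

21

Sorted (descending): 84, 79, 78, 73, 71, 70, 66, 66
The 2 values of 66 occupy positions 7–8 → each gets rank 8.
Treatment values → pooled ranks: 70→6, 78→3, 66→8, 73→4
Rank sum = 6 + 3 + 8 + 4 = 21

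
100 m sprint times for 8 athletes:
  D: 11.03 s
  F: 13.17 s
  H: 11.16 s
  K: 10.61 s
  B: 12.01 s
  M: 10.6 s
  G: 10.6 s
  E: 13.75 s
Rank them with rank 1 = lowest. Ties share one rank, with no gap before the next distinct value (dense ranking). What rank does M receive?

Sorted (ascending): 10.6, 10.6, 10.61, 11.03, 11.16, 12.01, 13.17, 13.75
The 2 values of 10.6 share dense rank 1.
Remaining distinct values take the next consecutive integers.
M has value 10.6 s → rank 1.

1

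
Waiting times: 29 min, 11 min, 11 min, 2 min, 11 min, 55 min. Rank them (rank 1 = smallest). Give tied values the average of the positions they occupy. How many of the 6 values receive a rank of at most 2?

Sorted (ascending): 2, 11, 11, 11, 29, 55
The 3 values of 11 occupy positions 2–4 → average rank 3.
Ranks ≤ 2: {1} → 1 value.

1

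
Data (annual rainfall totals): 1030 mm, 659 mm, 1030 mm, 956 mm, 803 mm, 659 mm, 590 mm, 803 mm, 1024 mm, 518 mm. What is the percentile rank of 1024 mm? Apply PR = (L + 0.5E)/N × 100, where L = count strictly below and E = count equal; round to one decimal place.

75.0

N = 10.
Strictly below 1024: 7. Equal to 1024: 1.
PR = (7 + 0.5·1)/10 × 100 = 75.0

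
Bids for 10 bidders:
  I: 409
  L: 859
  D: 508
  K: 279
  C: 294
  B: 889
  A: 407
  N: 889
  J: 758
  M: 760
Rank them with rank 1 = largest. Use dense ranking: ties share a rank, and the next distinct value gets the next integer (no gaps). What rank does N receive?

1

Sorted (descending): 889, 889, 859, 760, 758, 508, 409, 407, 294, 279
The 2 values of 889 share dense rank 1.
Remaining distinct values take the next consecutive integers.
N has value 889 → rank 1.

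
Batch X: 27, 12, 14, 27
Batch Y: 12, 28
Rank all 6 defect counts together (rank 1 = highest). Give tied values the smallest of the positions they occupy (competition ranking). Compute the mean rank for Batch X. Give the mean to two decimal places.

Sorted (descending): 28, 27, 27, 14, 12, 12
The 2 values of 27 occupy positions 2–3 → each gets rank 2.
The 2 values of 12 occupy positions 5–6 → each gets rank 5.
Batch X values → pooled ranks: 27→2, 12→5, 14→4, 27→2
Mean rank = (2 + 5 + 4 + 2) / 4 = 3.25

3.25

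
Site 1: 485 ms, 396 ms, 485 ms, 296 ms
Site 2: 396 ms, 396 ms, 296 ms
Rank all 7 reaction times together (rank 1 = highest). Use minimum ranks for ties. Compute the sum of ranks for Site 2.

12

Sorted (descending): 485, 485, 396, 396, 396, 296, 296
The 2 values of 485 occupy positions 1–2 → each gets rank 1.
The 3 values of 396 occupy positions 3–5 → each gets rank 3.
The 2 values of 296 occupy positions 6–7 → each gets rank 6.
Site 2 values → pooled ranks: 396→3, 396→3, 296→6
Rank sum = 3 + 3 + 6 = 12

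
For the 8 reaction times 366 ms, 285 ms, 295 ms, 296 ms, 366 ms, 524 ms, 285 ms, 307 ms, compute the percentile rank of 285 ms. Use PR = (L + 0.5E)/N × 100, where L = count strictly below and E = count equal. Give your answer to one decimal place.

12.5

N = 8.
Strictly below 285: 0. Equal to 285: 2.
PR = (0 + 0.5·2)/8 × 100 = 12.5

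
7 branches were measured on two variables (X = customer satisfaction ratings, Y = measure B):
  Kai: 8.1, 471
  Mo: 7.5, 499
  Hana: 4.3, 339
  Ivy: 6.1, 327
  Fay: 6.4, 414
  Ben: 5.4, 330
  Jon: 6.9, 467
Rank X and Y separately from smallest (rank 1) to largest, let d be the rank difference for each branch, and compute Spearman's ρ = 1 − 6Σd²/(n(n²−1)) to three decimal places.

0.821

Ranks of variable 1: 7, 6, 1, 3, 4, 2, 5
Ranks of variable 2: 6, 7, 3, 1, 4, 2, 5
d = r₁ − r₂: 1, -1, -2, 2, 0, 0, 0
d²: 1, 1, 4, 4, 0, 0, 0; Σd² = 10
ρ = 1 − 6·10/(7·48) = 1 − 60/336 = 0.821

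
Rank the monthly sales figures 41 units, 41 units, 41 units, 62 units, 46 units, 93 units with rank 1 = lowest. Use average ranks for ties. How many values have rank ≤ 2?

Sorted (ascending): 41, 41, 41, 46, 62, 93
The 3 values of 41 occupy positions 1–3 → average rank 2.
Ranks ≤ 2: {2, 2, 2} → 3 values.

3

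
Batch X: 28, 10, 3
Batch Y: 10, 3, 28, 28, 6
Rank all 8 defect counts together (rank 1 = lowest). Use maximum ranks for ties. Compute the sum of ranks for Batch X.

Sorted (ascending): 3, 3, 6, 10, 10, 28, 28, 28
The 2 values of 3 occupy positions 1–2 → each gets rank 2.
The 2 values of 10 occupy positions 4–5 → each gets rank 5.
The 3 values of 28 occupy positions 6–8 → each gets rank 8.
Batch X values → pooled ranks: 28→8, 10→5, 3→2
Rank sum = 8 + 5 + 2 = 15

15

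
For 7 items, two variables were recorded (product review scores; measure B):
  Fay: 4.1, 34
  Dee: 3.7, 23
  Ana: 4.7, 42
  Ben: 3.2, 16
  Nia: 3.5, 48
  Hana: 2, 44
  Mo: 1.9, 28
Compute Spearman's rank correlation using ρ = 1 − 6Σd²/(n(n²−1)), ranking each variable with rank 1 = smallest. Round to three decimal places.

Ranks of variable 1: 6, 5, 7, 3, 4, 2, 1
Ranks of variable 2: 4, 2, 5, 1, 7, 6, 3
d = r₁ − r₂: 2, 3, 2, 2, -3, -4, -2
d²: 4, 9, 4, 4, 9, 16, 4; Σd² = 50
ρ = 1 − 6·50/(7·48) = 1 − 300/336 = 0.107

0.107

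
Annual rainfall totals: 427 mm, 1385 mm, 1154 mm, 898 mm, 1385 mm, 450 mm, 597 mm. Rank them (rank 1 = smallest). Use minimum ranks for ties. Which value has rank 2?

Sorted (ascending): 427, 450, 597, 898, 1154, 1385, 1385
The 2 values of 1385 occupy positions 6–7 → each gets rank 6.
Rank 2 → value 450.

450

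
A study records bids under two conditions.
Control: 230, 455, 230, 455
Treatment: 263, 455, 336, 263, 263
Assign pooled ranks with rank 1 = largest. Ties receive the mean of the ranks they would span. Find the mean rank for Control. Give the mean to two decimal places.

5.25

Sorted (descending): 455, 455, 455, 336, 263, 263, 263, 230, 230
The 3 values of 455 occupy positions 1–3 → average rank 2.
The 3 values of 263 occupy positions 5–7 → average rank 6.
The 2 values of 230 occupy positions 8–9 → average rank (8+9)/2 = 8.5.
Control values → pooled ranks: 230→8.5, 455→2, 230→8.5, 455→2
Mean rank = (8.5 + 2 + 8.5 + 2) / 4 = 5.25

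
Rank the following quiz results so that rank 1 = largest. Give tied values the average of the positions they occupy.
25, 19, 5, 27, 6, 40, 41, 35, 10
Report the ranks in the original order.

Sorted (descending): 41, 40, 35, 27, 25, 19, 10, 6, 5
No ties — each value takes its position as its rank.

5, 6, 9, 4, 8, 2, 1, 3, 7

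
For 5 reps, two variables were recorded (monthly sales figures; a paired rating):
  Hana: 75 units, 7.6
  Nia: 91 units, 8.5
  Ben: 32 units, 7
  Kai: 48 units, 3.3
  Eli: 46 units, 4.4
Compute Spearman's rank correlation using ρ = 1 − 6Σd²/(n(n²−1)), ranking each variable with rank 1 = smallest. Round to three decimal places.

Ranks of variable 1: 4, 5, 1, 3, 2
Ranks of variable 2: 4, 5, 3, 1, 2
d = r₁ − r₂: 0, 0, -2, 2, 0
d²: 0, 0, 4, 4, 0; Σd² = 8
ρ = 1 − 6·8/(5·24) = 1 − 48/120 = 0.600

0.600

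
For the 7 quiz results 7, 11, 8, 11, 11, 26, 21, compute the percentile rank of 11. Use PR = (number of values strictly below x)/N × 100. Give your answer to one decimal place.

28.6

N = 7.
Strictly below 11: 2. Equal to 11: 3.
PR = 2/7 × 100 = 28.6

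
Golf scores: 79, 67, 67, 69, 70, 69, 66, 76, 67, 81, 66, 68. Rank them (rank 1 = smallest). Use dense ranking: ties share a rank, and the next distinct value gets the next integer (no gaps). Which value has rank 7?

79

Sorted (ascending): 66, 66, 67, 67, 67, 68, 69, 69, 70, 76, 79, 81
The 2 values of 66 share dense rank 1.
The 3 values of 67 share dense rank 2.
The 2 values of 69 share dense rank 4.
Remaining distinct values take the next consecutive integers.
Rank 7 → value 79.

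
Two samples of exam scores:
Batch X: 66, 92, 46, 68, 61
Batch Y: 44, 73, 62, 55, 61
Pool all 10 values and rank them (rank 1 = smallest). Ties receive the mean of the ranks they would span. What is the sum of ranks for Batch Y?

23.5

Sorted (ascending): 44, 46, 55, 61, 61, 62, 66, 68, 73, 92
The 2 values of 61 occupy positions 4–5 → average rank (4+5)/2 = 4.5.
Batch Y values → pooled ranks: 44→1, 73→9, 62→6, 55→3, 61→4.5
Rank sum = 1 + 9 + 6 + 3 + 4.5 = 23.5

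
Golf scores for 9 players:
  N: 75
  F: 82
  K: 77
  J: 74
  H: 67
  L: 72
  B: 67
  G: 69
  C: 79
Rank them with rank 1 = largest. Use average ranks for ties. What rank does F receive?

Sorted (descending): 82, 79, 77, 75, 74, 72, 69, 67, 67
The 2 values of 67 occupy positions 8–9 → average rank (8+9)/2 = 8.5.
F has value 82 → rank 1.

1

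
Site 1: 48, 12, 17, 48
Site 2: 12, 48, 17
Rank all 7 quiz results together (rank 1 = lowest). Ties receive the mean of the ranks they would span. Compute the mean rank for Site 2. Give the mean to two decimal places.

Sorted (ascending): 12, 12, 17, 17, 48, 48, 48
The 2 values of 12 occupy positions 1–2 → average rank (1+2)/2 = 1.5.
The 2 values of 17 occupy positions 3–4 → average rank (3+4)/2 = 3.5.
The 3 values of 48 occupy positions 5–7 → average rank 6.
Site 2 values → pooled ranks: 12→1.5, 48→6, 17→3.5
Mean rank = (1.5 + 6 + 3.5) / 3 = 3.67

3.67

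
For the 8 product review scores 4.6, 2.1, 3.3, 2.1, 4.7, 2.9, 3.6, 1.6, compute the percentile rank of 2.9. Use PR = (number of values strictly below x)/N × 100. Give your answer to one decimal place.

37.5

N = 8.
Strictly below 2.9: 3. Equal to 2.9: 1.
PR = 3/8 × 100 = 37.5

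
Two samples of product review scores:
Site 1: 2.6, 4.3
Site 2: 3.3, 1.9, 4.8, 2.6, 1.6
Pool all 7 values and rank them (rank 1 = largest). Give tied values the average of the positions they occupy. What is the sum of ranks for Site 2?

Sorted (descending): 4.8, 4.3, 3.3, 2.6, 2.6, 1.9, 1.6
The 2 values of 2.6 occupy positions 4–5 → average rank (4+5)/2 = 4.5.
Site 2 values → pooled ranks: 3.3→3, 1.9→6, 4.8→1, 2.6→4.5, 1.6→7
Rank sum = 3 + 6 + 1 + 4.5 + 7 = 21.5

21.5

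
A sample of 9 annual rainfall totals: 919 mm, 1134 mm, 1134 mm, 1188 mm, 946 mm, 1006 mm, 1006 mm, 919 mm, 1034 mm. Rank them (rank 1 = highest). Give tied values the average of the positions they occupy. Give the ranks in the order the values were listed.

8.5, 2.5, 2.5, 1, 7, 5.5, 5.5, 8.5, 4

Sorted (descending): 1188, 1134, 1134, 1034, 1006, 1006, 946, 919, 919
The 2 values of 1134 occupy positions 2–3 → average rank (2+3)/2 = 2.5.
The 2 values of 1006 occupy positions 5–6 → average rank (5+6)/2 = 5.5.
The 2 values of 919 occupy positions 8–9 → average rank (8+9)/2 = 8.5.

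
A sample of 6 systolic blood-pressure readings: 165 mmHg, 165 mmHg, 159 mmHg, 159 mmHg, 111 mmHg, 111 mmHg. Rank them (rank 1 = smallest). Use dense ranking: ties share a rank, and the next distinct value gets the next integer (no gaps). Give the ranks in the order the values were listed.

3, 3, 2, 2, 1, 1

Sorted (ascending): 111, 111, 159, 159, 165, 165
The 2 values of 111 share dense rank 1.
The 2 values of 159 share dense rank 2.
The 2 values of 165 share dense rank 3.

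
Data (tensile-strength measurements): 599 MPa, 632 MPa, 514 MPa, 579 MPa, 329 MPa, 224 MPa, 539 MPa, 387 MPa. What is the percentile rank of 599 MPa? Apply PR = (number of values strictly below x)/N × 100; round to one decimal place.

N = 8.
Strictly below 599: 6. Equal to 599: 1.
PR = 6/8 × 100 = 75.0

75.0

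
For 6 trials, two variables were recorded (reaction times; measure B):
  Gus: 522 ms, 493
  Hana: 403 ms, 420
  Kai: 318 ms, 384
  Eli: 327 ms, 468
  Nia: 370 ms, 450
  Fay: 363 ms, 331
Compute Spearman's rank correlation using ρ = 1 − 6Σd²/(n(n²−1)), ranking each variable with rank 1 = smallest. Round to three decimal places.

Ranks of variable 1: 6, 5, 1, 2, 4, 3
Ranks of variable 2: 6, 3, 2, 5, 4, 1
d = r₁ − r₂: 0, 2, -1, -3, 0, 2
d²: 0, 4, 1, 9, 0, 4; Σd² = 18
ρ = 1 − 6·18/(6·35) = 1 − 108/210 = 0.486

0.486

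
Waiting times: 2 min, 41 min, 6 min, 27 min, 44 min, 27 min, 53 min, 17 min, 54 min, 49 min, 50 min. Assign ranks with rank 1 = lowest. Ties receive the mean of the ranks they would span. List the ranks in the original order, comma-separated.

1, 6, 2, 4.5, 7, 4.5, 10, 3, 11, 8, 9

Sorted (ascending): 2, 6, 17, 27, 27, 41, 44, 49, 50, 53, 54
The 2 values of 27 occupy positions 4–5 → average rank (4+5)/2 = 4.5.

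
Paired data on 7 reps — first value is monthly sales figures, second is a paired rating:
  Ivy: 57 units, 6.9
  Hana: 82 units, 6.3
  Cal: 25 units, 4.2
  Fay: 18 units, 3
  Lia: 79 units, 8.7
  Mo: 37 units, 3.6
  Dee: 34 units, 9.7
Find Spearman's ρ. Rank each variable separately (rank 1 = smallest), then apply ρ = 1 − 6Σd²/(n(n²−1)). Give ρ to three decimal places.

Ranks of variable 1: 5, 7, 2, 1, 6, 4, 3
Ranks of variable 2: 5, 4, 3, 1, 6, 2, 7
d = r₁ − r₂: 0, 3, -1, 0, 0, 2, -4
d²: 0, 9, 1, 0, 0, 4, 16; Σd² = 30
ρ = 1 − 6·30/(7·48) = 1 − 180/336 = 0.464

0.464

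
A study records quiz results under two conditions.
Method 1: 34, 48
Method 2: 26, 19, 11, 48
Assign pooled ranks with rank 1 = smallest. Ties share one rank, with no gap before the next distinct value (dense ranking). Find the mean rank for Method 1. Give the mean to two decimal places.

Sorted (ascending): 11, 19, 26, 34, 48, 48
The 2 values of 48 share dense rank 5.
Remaining distinct values take the next consecutive integers.
Method 1 values → pooled ranks: 34→4, 48→5
Mean rank = (4 + 5) / 2 = 4.50

4.50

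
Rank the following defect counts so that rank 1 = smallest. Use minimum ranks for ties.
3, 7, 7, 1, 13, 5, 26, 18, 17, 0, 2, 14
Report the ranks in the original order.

4, 6, 6, 2, 8, 5, 12, 11, 10, 1, 3, 9

Sorted (ascending): 0, 1, 2, 3, 5, 7, 7, 13, 14, 17, 18, 26
The 2 values of 7 occupy positions 6–7 → each gets rank 6.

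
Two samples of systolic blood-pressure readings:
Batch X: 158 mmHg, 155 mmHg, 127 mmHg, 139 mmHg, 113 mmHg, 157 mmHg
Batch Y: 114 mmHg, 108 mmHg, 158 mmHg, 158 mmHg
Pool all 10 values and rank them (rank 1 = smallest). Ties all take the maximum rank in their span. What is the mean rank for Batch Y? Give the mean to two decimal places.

Sorted (ascending): 108, 113, 114, 127, 139, 155, 157, 158, 158, 158
The 3 values of 158 occupy positions 8–10 → each gets rank 10.
Batch Y values → pooled ranks: 114→3, 108→1, 158→10, 158→10
Mean rank = (3 + 1 + 10 + 10) / 4 = 6.00

6.00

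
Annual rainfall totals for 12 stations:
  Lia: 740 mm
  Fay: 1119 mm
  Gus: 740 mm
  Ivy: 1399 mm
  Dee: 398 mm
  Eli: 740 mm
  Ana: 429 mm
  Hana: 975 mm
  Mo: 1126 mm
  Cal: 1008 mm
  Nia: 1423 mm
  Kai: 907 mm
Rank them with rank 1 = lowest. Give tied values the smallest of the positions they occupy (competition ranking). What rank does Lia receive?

3

Sorted (ascending): 398, 429, 740, 740, 740, 907, 975, 1008, 1119, 1126, 1399, 1423
The 3 values of 740 occupy positions 3–5 → each gets rank 3.
Lia has value 740 mm → rank 3.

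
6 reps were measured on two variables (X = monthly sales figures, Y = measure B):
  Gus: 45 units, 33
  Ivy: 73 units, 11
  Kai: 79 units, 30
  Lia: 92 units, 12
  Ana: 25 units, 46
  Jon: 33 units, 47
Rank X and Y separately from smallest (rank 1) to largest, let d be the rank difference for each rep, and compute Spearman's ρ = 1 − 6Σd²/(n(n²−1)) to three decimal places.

-0.771

Ranks of variable 1: 3, 4, 5, 6, 1, 2
Ranks of variable 2: 4, 1, 3, 2, 5, 6
d = r₁ − r₂: -1, 3, 2, 4, -4, -4
d²: 1, 9, 4, 16, 16, 16; Σd² = 62
ρ = 1 − 6·62/(6·35) = 1 − 372/210 = -0.771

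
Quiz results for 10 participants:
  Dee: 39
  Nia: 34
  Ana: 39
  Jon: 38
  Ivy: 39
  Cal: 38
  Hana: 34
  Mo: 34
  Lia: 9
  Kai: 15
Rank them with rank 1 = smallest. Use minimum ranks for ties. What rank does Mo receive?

3

Sorted (ascending): 9, 15, 34, 34, 34, 38, 38, 39, 39, 39
The 3 values of 34 occupy positions 3–5 → each gets rank 3.
The 2 values of 38 occupy positions 6–7 → each gets rank 6.
The 3 values of 39 occupy positions 8–10 → each gets rank 8.
Mo has value 34 → rank 3.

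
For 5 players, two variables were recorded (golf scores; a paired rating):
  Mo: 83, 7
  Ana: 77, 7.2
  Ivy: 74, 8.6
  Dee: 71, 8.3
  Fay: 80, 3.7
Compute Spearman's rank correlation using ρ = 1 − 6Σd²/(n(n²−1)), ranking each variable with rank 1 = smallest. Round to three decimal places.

-0.800

Ranks of variable 1: 5, 3, 2, 1, 4
Ranks of variable 2: 2, 3, 5, 4, 1
d = r₁ − r₂: 3, 0, -3, -3, 3
d²: 9, 0, 9, 9, 9; Σd² = 36
ρ = 1 − 6·36/(5·24) = 1 − 216/120 = -0.800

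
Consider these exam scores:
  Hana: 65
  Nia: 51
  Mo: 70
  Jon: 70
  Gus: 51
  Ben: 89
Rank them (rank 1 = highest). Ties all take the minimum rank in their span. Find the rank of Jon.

2

Sorted (descending): 89, 70, 70, 65, 51, 51
The 2 values of 70 occupy positions 2–3 → each gets rank 2.
The 2 values of 51 occupy positions 5–6 → each gets rank 5.
Jon has value 70 → rank 2.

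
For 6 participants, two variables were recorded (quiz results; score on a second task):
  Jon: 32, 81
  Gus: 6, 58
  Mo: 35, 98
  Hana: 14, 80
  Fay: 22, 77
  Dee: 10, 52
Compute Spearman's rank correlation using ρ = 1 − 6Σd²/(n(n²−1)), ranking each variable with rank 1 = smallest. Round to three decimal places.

Ranks of variable 1: 5, 1, 6, 3, 4, 2
Ranks of variable 2: 5, 2, 6, 4, 3, 1
d = r₁ − r₂: 0, -1, 0, -1, 1, 1
d²: 0, 1, 0, 1, 1, 1; Σd² = 4
ρ = 1 − 6·4/(6·35) = 1 − 24/210 = 0.886

0.886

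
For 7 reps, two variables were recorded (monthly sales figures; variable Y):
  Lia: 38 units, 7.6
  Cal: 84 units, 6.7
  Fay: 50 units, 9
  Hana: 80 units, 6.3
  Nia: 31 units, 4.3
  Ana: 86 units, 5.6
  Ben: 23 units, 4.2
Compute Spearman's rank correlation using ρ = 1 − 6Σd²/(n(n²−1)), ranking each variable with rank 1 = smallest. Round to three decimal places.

Ranks of variable 1: 3, 6, 4, 5, 2, 7, 1
Ranks of variable 2: 6, 5, 7, 4, 2, 3, 1
d = r₁ − r₂: -3, 1, -3, 1, 0, 4, 0
d²: 9, 1, 9, 1, 0, 16, 0; Σd² = 36
ρ = 1 − 6·36/(7·48) = 1 − 216/336 = 0.357

0.357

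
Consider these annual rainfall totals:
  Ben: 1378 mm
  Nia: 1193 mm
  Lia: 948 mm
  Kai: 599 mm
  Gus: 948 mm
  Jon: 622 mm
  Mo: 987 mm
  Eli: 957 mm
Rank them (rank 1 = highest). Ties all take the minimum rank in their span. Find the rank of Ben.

Sorted (descending): 1378, 1193, 987, 957, 948, 948, 622, 599
The 2 values of 948 occupy positions 5–6 → each gets rank 5.
Ben has value 1378 mm → rank 1.

1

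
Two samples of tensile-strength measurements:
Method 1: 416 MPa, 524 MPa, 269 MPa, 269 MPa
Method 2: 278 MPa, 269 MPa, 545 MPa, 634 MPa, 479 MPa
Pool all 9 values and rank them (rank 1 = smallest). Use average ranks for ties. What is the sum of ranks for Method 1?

16

Sorted (ascending): 269, 269, 269, 278, 416, 479, 524, 545, 634
The 3 values of 269 occupy positions 1–3 → average rank 2.
Method 1 values → pooled ranks: 416→5, 524→7, 269→2, 269→2
Rank sum = 5 + 7 + 2 + 2 = 16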